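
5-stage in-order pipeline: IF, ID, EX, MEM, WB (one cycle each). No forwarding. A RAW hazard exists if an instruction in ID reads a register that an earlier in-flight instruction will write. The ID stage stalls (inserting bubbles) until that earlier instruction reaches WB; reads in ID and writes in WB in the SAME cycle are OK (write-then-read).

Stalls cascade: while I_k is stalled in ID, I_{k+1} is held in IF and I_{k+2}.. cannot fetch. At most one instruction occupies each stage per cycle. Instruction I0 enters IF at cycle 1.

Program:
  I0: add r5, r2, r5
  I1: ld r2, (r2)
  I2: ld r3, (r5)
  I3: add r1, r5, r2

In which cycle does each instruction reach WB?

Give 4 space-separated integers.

I0 add r5 <- r2,r5: IF@1 ID@2 stall=0 (-) EX@3 MEM@4 WB@5
I1 ld r2 <- r2: IF@2 ID@3 stall=0 (-) EX@4 MEM@5 WB@6
I2 ld r3 <- r5: IF@3 ID@4 stall=1 (RAW on I0.r5 (WB@5)) EX@6 MEM@7 WB@8
I3 add r1 <- r5,r2: IF@4 ID@6 stall=0 (-) EX@7 MEM@8 WB@9

Answer: 5 6 8 9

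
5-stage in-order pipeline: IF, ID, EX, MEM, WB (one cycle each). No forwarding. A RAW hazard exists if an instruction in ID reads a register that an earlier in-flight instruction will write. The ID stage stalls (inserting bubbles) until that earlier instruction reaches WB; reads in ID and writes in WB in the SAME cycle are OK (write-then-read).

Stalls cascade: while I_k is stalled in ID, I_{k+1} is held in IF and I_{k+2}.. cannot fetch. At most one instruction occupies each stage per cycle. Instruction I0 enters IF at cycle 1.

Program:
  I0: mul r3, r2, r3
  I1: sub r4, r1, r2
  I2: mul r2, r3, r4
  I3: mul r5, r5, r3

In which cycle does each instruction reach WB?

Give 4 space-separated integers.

Answer: 5 6 9 10

Derivation:
I0 mul r3 <- r2,r3: IF@1 ID@2 stall=0 (-) EX@3 MEM@4 WB@5
I1 sub r4 <- r1,r2: IF@2 ID@3 stall=0 (-) EX@4 MEM@5 WB@6
I2 mul r2 <- r3,r4: IF@3 ID@4 stall=2 (RAW on I1.r4 (WB@6)) EX@7 MEM@8 WB@9
I3 mul r5 <- r5,r3: IF@4 ID@7 stall=0 (-) EX@8 MEM@9 WB@10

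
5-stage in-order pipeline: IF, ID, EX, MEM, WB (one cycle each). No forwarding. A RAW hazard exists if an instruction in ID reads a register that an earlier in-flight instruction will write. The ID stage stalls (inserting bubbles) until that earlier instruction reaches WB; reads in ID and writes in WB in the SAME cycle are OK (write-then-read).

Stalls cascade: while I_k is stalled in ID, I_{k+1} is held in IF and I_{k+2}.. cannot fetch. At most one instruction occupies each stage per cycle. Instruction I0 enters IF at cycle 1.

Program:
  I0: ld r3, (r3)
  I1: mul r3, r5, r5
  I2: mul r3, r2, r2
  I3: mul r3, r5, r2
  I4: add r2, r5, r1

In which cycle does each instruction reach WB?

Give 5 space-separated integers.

I0 ld r3 <- r3: IF@1 ID@2 stall=0 (-) EX@3 MEM@4 WB@5
I1 mul r3 <- r5,r5: IF@2 ID@3 stall=0 (-) EX@4 MEM@5 WB@6
I2 mul r3 <- r2,r2: IF@3 ID@4 stall=0 (-) EX@5 MEM@6 WB@7
I3 mul r3 <- r5,r2: IF@4 ID@5 stall=0 (-) EX@6 MEM@7 WB@8
I4 add r2 <- r5,r1: IF@5 ID@6 stall=0 (-) EX@7 MEM@8 WB@9

Answer: 5 6 7 8 9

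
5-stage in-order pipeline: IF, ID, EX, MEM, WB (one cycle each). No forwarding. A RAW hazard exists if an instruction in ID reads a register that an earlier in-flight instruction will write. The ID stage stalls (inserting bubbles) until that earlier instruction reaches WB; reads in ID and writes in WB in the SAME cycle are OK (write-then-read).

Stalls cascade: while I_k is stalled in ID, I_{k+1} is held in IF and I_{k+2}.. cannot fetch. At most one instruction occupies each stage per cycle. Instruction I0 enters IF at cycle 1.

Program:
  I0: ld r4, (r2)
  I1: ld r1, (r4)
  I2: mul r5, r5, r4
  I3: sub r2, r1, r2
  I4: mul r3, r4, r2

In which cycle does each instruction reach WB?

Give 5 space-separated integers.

Answer: 5 8 9 11 14

Derivation:
I0 ld r4 <- r2: IF@1 ID@2 stall=0 (-) EX@3 MEM@4 WB@5
I1 ld r1 <- r4: IF@2 ID@3 stall=2 (RAW on I0.r4 (WB@5)) EX@6 MEM@7 WB@8
I2 mul r5 <- r5,r4: IF@3 ID@6 stall=0 (-) EX@7 MEM@8 WB@9
I3 sub r2 <- r1,r2: IF@6 ID@7 stall=1 (RAW on I1.r1 (WB@8)) EX@9 MEM@10 WB@11
I4 mul r3 <- r4,r2: IF@7 ID@9 stall=2 (RAW on I3.r2 (WB@11)) EX@12 MEM@13 WB@14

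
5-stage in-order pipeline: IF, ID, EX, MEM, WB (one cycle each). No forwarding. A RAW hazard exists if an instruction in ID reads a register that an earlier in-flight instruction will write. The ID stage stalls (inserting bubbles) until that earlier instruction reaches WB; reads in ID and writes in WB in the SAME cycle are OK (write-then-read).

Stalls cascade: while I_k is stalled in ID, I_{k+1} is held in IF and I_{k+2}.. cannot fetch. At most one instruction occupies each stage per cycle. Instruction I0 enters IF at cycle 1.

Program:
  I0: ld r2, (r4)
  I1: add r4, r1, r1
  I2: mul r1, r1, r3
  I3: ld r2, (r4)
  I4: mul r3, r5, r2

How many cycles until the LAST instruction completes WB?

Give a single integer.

Answer: 12

Derivation:
I0 ld r2 <- r4: IF@1 ID@2 stall=0 (-) EX@3 MEM@4 WB@5
I1 add r4 <- r1,r1: IF@2 ID@3 stall=0 (-) EX@4 MEM@5 WB@6
I2 mul r1 <- r1,r3: IF@3 ID@4 stall=0 (-) EX@5 MEM@6 WB@7
I3 ld r2 <- r4: IF@4 ID@5 stall=1 (RAW on I1.r4 (WB@6)) EX@7 MEM@8 WB@9
I4 mul r3 <- r5,r2: IF@5 ID@7 stall=2 (RAW on I3.r2 (WB@9)) EX@10 MEM@11 WB@12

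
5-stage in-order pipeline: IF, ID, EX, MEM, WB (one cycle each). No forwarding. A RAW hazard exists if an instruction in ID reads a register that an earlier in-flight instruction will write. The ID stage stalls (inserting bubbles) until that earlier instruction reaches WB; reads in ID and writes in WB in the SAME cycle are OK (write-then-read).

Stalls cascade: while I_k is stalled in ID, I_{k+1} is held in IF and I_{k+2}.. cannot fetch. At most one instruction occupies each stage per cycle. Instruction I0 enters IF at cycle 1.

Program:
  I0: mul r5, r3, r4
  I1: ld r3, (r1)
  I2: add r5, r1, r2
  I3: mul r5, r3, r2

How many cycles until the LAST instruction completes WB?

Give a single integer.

Answer: 9

Derivation:
I0 mul r5 <- r3,r4: IF@1 ID@2 stall=0 (-) EX@3 MEM@4 WB@5
I1 ld r3 <- r1: IF@2 ID@3 stall=0 (-) EX@4 MEM@5 WB@6
I2 add r5 <- r1,r2: IF@3 ID@4 stall=0 (-) EX@5 MEM@6 WB@7
I3 mul r5 <- r3,r2: IF@4 ID@5 stall=1 (RAW on I1.r3 (WB@6)) EX@7 MEM@8 WB@9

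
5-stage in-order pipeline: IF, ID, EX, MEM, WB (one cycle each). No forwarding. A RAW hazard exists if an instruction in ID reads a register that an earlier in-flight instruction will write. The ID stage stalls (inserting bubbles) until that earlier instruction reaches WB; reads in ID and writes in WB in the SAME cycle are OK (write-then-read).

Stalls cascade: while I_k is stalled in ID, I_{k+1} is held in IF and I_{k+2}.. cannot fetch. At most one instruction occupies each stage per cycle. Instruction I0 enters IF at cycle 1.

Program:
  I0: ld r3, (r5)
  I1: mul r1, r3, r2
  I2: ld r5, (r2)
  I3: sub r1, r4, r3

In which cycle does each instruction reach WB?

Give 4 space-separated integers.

Answer: 5 8 9 10

Derivation:
I0 ld r3 <- r5: IF@1 ID@2 stall=0 (-) EX@3 MEM@4 WB@5
I1 mul r1 <- r3,r2: IF@2 ID@3 stall=2 (RAW on I0.r3 (WB@5)) EX@6 MEM@7 WB@8
I2 ld r5 <- r2: IF@3 ID@6 stall=0 (-) EX@7 MEM@8 WB@9
I3 sub r1 <- r4,r3: IF@6 ID@7 stall=0 (-) EX@8 MEM@9 WB@10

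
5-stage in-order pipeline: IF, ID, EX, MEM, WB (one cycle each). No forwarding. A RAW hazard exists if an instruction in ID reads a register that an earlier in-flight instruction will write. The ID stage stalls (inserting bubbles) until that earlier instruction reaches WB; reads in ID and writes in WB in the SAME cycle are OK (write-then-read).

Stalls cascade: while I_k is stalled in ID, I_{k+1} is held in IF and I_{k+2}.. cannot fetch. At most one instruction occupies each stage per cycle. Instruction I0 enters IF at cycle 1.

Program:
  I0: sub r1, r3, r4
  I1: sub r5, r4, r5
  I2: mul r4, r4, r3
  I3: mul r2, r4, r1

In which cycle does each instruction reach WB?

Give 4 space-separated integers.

Answer: 5 6 7 10

Derivation:
I0 sub r1 <- r3,r4: IF@1 ID@2 stall=0 (-) EX@3 MEM@4 WB@5
I1 sub r5 <- r4,r5: IF@2 ID@3 stall=0 (-) EX@4 MEM@5 WB@6
I2 mul r4 <- r4,r3: IF@3 ID@4 stall=0 (-) EX@5 MEM@6 WB@7
I3 mul r2 <- r4,r1: IF@4 ID@5 stall=2 (RAW on I2.r4 (WB@7)) EX@8 MEM@9 WB@10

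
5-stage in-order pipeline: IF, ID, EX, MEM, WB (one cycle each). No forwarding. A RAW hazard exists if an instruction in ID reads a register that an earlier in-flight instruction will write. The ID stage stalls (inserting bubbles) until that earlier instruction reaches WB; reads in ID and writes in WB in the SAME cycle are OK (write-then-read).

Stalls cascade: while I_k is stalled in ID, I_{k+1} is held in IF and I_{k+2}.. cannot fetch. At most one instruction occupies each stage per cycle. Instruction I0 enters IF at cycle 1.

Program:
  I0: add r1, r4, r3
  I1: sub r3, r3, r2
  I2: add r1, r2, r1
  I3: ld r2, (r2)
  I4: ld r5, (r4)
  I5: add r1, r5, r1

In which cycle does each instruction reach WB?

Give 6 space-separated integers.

I0 add r1 <- r4,r3: IF@1 ID@2 stall=0 (-) EX@3 MEM@4 WB@5
I1 sub r3 <- r3,r2: IF@2 ID@3 stall=0 (-) EX@4 MEM@5 WB@6
I2 add r1 <- r2,r1: IF@3 ID@4 stall=1 (RAW on I0.r1 (WB@5)) EX@6 MEM@7 WB@8
I3 ld r2 <- r2: IF@4 ID@6 stall=0 (-) EX@7 MEM@8 WB@9
I4 ld r5 <- r4: IF@6 ID@7 stall=0 (-) EX@8 MEM@9 WB@10
I5 add r1 <- r5,r1: IF@7 ID@8 stall=2 (RAW on I4.r5 (WB@10)) EX@11 MEM@12 WB@13

Answer: 5 6 8 9 10 13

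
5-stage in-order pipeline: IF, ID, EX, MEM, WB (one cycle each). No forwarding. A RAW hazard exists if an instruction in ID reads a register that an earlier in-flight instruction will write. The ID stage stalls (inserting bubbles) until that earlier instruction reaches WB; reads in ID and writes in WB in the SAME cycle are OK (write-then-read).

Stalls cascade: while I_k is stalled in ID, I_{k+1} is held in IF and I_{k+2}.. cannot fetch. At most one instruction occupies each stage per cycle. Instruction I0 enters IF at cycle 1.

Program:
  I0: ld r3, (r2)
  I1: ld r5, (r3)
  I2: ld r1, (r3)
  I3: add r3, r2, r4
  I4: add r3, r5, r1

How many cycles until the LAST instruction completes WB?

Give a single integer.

I0 ld r3 <- r2: IF@1 ID@2 stall=0 (-) EX@3 MEM@4 WB@5
I1 ld r5 <- r3: IF@2 ID@3 stall=2 (RAW on I0.r3 (WB@5)) EX@6 MEM@7 WB@8
I2 ld r1 <- r3: IF@3 ID@6 stall=0 (-) EX@7 MEM@8 WB@9
I3 add r3 <- r2,r4: IF@6 ID@7 stall=0 (-) EX@8 MEM@9 WB@10
I4 add r3 <- r5,r1: IF@7 ID@8 stall=1 (RAW on I2.r1 (WB@9)) EX@10 MEM@11 WB@12

Answer: 12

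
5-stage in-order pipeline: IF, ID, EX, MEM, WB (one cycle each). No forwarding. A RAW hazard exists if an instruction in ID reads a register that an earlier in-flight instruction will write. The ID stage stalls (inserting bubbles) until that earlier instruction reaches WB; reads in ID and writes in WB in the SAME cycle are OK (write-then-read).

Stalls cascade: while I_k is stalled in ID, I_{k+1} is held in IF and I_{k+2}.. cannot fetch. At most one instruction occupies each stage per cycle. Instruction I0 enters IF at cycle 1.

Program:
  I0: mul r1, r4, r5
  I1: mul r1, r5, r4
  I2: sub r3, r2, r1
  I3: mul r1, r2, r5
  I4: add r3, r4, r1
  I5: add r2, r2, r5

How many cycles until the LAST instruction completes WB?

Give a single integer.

Answer: 14

Derivation:
I0 mul r1 <- r4,r5: IF@1 ID@2 stall=0 (-) EX@3 MEM@4 WB@5
I1 mul r1 <- r5,r4: IF@2 ID@3 stall=0 (-) EX@4 MEM@5 WB@6
I2 sub r3 <- r2,r1: IF@3 ID@4 stall=2 (RAW on I1.r1 (WB@6)) EX@7 MEM@8 WB@9
I3 mul r1 <- r2,r5: IF@4 ID@7 stall=0 (-) EX@8 MEM@9 WB@10
I4 add r3 <- r4,r1: IF@7 ID@8 stall=2 (RAW on I3.r1 (WB@10)) EX@11 MEM@12 WB@13
I5 add r2 <- r2,r5: IF@8 ID@11 stall=0 (-) EX@12 MEM@13 WB@14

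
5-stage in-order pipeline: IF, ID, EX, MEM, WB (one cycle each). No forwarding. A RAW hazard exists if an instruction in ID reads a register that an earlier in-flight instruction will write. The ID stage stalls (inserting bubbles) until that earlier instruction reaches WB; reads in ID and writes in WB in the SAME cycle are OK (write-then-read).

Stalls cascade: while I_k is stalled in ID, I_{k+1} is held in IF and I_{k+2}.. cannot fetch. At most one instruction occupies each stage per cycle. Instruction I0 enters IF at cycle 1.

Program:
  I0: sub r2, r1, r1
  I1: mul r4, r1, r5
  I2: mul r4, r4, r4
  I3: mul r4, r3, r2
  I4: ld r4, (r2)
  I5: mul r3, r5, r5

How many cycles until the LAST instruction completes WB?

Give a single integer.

I0 sub r2 <- r1,r1: IF@1 ID@2 stall=0 (-) EX@3 MEM@4 WB@5
I1 mul r4 <- r1,r5: IF@2 ID@3 stall=0 (-) EX@4 MEM@5 WB@6
I2 mul r4 <- r4,r4: IF@3 ID@4 stall=2 (RAW on I1.r4 (WB@6)) EX@7 MEM@8 WB@9
I3 mul r4 <- r3,r2: IF@4 ID@7 stall=0 (-) EX@8 MEM@9 WB@10
I4 ld r4 <- r2: IF@7 ID@8 stall=0 (-) EX@9 MEM@10 WB@11
I5 mul r3 <- r5,r5: IF@8 ID@9 stall=0 (-) EX@10 MEM@11 WB@12

Answer: 12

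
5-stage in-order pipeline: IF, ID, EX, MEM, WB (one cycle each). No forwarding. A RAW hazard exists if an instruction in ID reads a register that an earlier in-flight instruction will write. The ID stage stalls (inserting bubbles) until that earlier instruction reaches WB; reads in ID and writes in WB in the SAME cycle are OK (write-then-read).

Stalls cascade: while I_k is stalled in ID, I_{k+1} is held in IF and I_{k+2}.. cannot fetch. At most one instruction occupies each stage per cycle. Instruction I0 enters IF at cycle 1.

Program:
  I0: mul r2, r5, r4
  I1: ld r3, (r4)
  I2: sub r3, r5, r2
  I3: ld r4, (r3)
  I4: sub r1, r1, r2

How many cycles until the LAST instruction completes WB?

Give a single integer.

Answer: 12

Derivation:
I0 mul r2 <- r5,r4: IF@1 ID@2 stall=0 (-) EX@3 MEM@4 WB@5
I1 ld r3 <- r4: IF@2 ID@3 stall=0 (-) EX@4 MEM@5 WB@6
I2 sub r3 <- r5,r2: IF@3 ID@4 stall=1 (RAW on I0.r2 (WB@5)) EX@6 MEM@7 WB@8
I3 ld r4 <- r3: IF@4 ID@6 stall=2 (RAW on I2.r3 (WB@8)) EX@9 MEM@10 WB@11
I4 sub r1 <- r1,r2: IF@6 ID@9 stall=0 (-) EX@10 MEM@11 WB@12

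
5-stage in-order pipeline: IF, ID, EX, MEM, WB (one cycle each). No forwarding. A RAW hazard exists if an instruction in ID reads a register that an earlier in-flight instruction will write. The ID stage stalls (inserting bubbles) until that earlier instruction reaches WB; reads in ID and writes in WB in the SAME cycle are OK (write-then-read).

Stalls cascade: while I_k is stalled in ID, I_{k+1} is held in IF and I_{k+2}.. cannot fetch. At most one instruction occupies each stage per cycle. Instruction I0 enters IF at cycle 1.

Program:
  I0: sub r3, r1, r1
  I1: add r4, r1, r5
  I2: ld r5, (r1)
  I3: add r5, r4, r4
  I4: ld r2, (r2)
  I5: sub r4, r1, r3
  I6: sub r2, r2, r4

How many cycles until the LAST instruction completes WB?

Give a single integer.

I0 sub r3 <- r1,r1: IF@1 ID@2 stall=0 (-) EX@3 MEM@4 WB@5
I1 add r4 <- r1,r5: IF@2 ID@3 stall=0 (-) EX@4 MEM@5 WB@6
I2 ld r5 <- r1: IF@3 ID@4 stall=0 (-) EX@5 MEM@6 WB@7
I3 add r5 <- r4,r4: IF@4 ID@5 stall=1 (RAW on I1.r4 (WB@6)) EX@7 MEM@8 WB@9
I4 ld r2 <- r2: IF@5 ID@7 stall=0 (-) EX@8 MEM@9 WB@10
I5 sub r4 <- r1,r3: IF@7 ID@8 stall=0 (-) EX@9 MEM@10 WB@11
I6 sub r2 <- r2,r4: IF@8 ID@9 stall=2 (RAW on I5.r4 (WB@11)) EX@12 MEM@13 WB@14

Answer: 14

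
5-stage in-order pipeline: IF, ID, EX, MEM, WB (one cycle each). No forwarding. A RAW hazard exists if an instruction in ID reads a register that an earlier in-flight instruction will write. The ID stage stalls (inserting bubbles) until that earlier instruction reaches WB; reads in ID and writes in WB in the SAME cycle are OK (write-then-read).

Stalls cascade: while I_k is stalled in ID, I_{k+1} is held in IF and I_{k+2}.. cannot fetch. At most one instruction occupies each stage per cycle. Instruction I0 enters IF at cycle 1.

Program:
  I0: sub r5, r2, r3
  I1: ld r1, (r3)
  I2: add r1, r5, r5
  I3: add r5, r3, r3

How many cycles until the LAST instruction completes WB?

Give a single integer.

I0 sub r5 <- r2,r3: IF@1 ID@2 stall=0 (-) EX@3 MEM@4 WB@5
I1 ld r1 <- r3: IF@2 ID@3 stall=0 (-) EX@4 MEM@5 WB@6
I2 add r1 <- r5,r5: IF@3 ID@4 stall=1 (RAW on I0.r5 (WB@5)) EX@6 MEM@7 WB@8
I3 add r5 <- r3,r3: IF@4 ID@6 stall=0 (-) EX@7 MEM@8 WB@9

Answer: 9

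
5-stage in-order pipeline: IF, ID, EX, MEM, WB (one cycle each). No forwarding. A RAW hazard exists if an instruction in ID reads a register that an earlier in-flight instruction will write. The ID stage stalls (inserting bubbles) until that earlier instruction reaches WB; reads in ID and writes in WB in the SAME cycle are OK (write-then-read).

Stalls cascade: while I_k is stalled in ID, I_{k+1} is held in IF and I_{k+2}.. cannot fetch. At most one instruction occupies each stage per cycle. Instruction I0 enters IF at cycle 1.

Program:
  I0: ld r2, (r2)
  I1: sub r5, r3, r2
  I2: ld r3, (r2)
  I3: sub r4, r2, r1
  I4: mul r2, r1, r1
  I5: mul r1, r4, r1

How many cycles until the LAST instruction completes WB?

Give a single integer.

Answer: 13

Derivation:
I0 ld r2 <- r2: IF@1 ID@2 stall=0 (-) EX@3 MEM@4 WB@5
I1 sub r5 <- r3,r2: IF@2 ID@3 stall=2 (RAW on I0.r2 (WB@5)) EX@6 MEM@7 WB@8
I2 ld r3 <- r2: IF@3 ID@6 stall=0 (-) EX@7 MEM@8 WB@9
I3 sub r4 <- r2,r1: IF@6 ID@7 stall=0 (-) EX@8 MEM@9 WB@10
I4 mul r2 <- r1,r1: IF@7 ID@8 stall=0 (-) EX@9 MEM@10 WB@11
I5 mul r1 <- r4,r1: IF@8 ID@9 stall=1 (RAW on I3.r4 (WB@10)) EX@11 MEM@12 WB@13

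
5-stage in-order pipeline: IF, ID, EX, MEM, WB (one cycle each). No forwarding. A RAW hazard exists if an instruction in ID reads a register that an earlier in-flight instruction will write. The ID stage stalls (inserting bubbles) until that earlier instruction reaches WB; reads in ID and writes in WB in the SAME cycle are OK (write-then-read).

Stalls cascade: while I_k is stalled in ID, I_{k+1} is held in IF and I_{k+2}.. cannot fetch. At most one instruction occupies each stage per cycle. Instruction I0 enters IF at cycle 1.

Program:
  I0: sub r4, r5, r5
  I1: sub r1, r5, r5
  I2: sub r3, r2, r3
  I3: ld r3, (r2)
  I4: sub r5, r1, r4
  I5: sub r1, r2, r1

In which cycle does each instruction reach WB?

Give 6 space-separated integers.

I0 sub r4 <- r5,r5: IF@1 ID@2 stall=0 (-) EX@3 MEM@4 WB@5
I1 sub r1 <- r5,r5: IF@2 ID@3 stall=0 (-) EX@4 MEM@5 WB@6
I2 sub r3 <- r2,r3: IF@3 ID@4 stall=0 (-) EX@5 MEM@6 WB@7
I3 ld r3 <- r2: IF@4 ID@5 stall=0 (-) EX@6 MEM@7 WB@8
I4 sub r5 <- r1,r4: IF@5 ID@6 stall=0 (-) EX@7 MEM@8 WB@9
I5 sub r1 <- r2,r1: IF@6 ID@7 stall=0 (-) EX@8 MEM@9 WB@10

Answer: 5 6 7 8 9 10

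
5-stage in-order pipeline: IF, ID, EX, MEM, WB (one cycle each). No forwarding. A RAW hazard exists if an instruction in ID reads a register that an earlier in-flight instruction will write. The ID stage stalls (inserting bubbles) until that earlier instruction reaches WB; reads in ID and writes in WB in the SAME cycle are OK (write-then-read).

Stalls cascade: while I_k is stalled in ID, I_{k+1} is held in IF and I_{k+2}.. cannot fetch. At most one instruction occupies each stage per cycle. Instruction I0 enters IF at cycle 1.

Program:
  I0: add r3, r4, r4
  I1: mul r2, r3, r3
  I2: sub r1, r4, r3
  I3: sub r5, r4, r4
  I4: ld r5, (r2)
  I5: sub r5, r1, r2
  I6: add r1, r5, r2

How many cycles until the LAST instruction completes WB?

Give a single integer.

Answer: 15

Derivation:
I0 add r3 <- r4,r4: IF@1 ID@2 stall=0 (-) EX@3 MEM@4 WB@5
I1 mul r2 <- r3,r3: IF@2 ID@3 stall=2 (RAW on I0.r3 (WB@5)) EX@6 MEM@7 WB@8
I2 sub r1 <- r4,r3: IF@3 ID@6 stall=0 (-) EX@7 MEM@8 WB@9
I3 sub r5 <- r4,r4: IF@6 ID@7 stall=0 (-) EX@8 MEM@9 WB@10
I4 ld r5 <- r2: IF@7 ID@8 stall=0 (-) EX@9 MEM@10 WB@11
I5 sub r5 <- r1,r2: IF@8 ID@9 stall=0 (-) EX@10 MEM@11 WB@12
I6 add r1 <- r5,r2: IF@9 ID@10 stall=2 (RAW on I5.r5 (WB@12)) EX@13 MEM@14 WB@15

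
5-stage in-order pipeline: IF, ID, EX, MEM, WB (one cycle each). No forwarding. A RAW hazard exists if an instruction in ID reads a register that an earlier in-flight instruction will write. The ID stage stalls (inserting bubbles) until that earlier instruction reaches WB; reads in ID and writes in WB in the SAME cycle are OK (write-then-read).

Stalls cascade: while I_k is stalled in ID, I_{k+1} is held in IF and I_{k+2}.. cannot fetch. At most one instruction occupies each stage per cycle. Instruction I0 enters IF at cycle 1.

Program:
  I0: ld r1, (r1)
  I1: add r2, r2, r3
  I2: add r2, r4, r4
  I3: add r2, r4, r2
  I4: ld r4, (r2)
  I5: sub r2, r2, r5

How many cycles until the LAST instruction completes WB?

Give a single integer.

Answer: 14

Derivation:
I0 ld r1 <- r1: IF@1 ID@2 stall=0 (-) EX@3 MEM@4 WB@5
I1 add r2 <- r2,r3: IF@2 ID@3 stall=0 (-) EX@4 MEM@5 WB@6
I2 add r2 <- r4,r4: IF@3 ID@4 stall=0 (-) EX@5 MEM@6 WB@7
I3 add r2 <- r4,r2: IF@4 ID@5 stall=2 (RAW on I2.r2 (WB@7)) EX@8 MEM@9 WB@10
I4 ld r4 <- r2: IF@5 ID@8 stall=2 (RAW on I3.r2 (WB@10)) EX@11 MEM@12 WB@13
I5 sub r2 <- r2,r5: IF@8 ID@11 stall=0 (-) EX@12 MEM@13 WB@14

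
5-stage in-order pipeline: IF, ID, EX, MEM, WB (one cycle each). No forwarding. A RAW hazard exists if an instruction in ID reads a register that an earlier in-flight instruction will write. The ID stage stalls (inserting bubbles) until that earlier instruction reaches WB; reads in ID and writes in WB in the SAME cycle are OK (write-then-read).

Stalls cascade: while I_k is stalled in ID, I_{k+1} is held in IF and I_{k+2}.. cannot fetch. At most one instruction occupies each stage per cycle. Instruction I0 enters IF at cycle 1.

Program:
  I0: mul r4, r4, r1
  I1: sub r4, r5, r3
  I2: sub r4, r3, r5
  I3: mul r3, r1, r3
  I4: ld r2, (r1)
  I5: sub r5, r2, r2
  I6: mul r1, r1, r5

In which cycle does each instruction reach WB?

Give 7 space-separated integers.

I0 mul r4 <- r4,r1: IF@1 ID@2 stall=0 (-) EX@3 MEM@4 WB@5
I1 sub r4 <- r5,r3: IF@2 ID@3 stall=0 (-) EX@4 MEM@5 WB@6
I2 sub r4 <- r3,r5: IF@3 ID@4 stall=0 (-) EX@5 MEM@6 WB@7
I3 mul r3 <- r1,r3: IF@4 ID@5 stall=0 (-) EX@6 MEM@7 WB@8
I4 ld r2 <- r1: IF@5 ID@6 stall=0 (-) EX@7 MEM@8 WB@9
I5 sub r5 <- r2,r2: IF@6 ID@7 stall=2 (RAW on I4.r2 (WB@9)) EX@10 MEM@11 WB@12
I6 mul r1 <- r1,r5: IF@7 ID@10 stall=2 (RAW on I5.r5 (WB@12)) EX@13 MEM@14 WB@15

Answer: 5 6 7 8 9 12 15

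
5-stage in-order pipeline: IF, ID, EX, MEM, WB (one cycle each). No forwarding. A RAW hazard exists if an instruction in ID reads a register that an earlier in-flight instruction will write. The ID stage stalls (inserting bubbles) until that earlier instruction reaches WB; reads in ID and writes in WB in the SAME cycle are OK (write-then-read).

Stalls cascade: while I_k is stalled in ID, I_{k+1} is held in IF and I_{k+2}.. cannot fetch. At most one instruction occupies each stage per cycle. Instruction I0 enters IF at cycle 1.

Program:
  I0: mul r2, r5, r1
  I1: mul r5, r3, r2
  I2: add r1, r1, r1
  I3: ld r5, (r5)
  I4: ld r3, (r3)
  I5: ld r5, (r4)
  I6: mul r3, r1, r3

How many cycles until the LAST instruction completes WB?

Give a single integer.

I0 mul r2 <- r5,r1: IF@1 ID@2 stall=0 (-) EX@3 MEM@4 WB@5
I1 mul r5 <- r3,r2: IF@2 ID@3 stall=2 (RAW on I0.r2 (WB@5)) EX@6 MEM@7 WB@8
I2 add r1 <- r1,r1: IF@3 ID@6 stall=0 (-) EX@7 MEM@8 WB@9
I3 ld r5 <- r5: IF@6 ID@7 stall=1 (RAW on I1.r5 (WB@8)) EX@9 MEM@10 WB@11
I4 ld r3 <- r3: IF@7 ID@9 stall=0 (-) EX@10 MEM@11 WB@12
I5 ld r5 <- r4: IF@9 ID@10 stall=0 (-) EX@11 MEM@12 WB@13
I6 mul r3 <- r1,r3: IF@10 ID@11 stall=1 (RAW on I4.r3 (WB@12)) EX@13 MEM@14 WB@15

Answer: 15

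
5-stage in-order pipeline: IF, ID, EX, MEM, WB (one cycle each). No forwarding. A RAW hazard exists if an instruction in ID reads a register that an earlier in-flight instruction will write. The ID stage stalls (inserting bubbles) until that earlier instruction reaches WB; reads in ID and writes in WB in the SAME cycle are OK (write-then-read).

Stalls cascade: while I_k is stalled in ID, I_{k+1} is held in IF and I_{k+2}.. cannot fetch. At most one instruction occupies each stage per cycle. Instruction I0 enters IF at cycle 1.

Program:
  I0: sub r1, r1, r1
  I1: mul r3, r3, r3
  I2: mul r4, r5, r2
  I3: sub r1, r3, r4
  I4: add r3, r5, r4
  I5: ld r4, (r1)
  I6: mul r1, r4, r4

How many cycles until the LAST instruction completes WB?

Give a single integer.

I0 sub r1 <- r1,r1: IF@1 ID@2 stall=0 (-) EX@3 MEM@4 WB@5
I1 mul r3 <- r3,r3: IF@2 ID@3 stall=0 (-) EX@4 MEM@5 WB@6
I2 mul r4 <- r5,r2: IF@3 ID@4 stall=0 (-) EX@5 MEM@6 WB@7
I3 sub r1 <- r3,r4: IF@4 ID@5 stall=2 (RAW on I2.r4 (WB@7)) EX@8 MEM@9 WB@10
I4 add r3 <- r5,r4: IF@5 ID@8 stall=0 (-) EX@9 MEM@10 WB@11
I5 ld r4 <- r1: IF@8 ID@9 stall=1 (RAW on I3.r1 (WB@10)) EX@11 MEM@12 WB@13
I6 mul r1 <- r4,r4: IF@9 ID@11 stall=2 (RAW on I5.r4 (WB@13)) EX@14 MEM@15 WB@16

Answer: 16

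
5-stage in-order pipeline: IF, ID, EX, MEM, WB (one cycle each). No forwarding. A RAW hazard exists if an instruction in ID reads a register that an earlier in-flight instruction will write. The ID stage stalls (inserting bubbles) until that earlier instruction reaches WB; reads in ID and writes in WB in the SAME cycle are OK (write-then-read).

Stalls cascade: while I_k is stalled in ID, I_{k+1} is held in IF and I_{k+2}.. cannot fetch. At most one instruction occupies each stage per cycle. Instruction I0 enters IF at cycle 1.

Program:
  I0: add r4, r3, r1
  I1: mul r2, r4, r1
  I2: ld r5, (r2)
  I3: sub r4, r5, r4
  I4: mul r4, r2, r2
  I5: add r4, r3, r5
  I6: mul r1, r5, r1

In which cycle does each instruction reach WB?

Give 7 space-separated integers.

Answer: 5 8 11 14 15 16 17

Derivation:
I0 add r4 <- r3,r1: IF@1 ID@2 stall=0 (-) EX@3 MEM@4 WB@5
I1 mul r2 <- r4,r1: IF@2 ID@3 stall=2 (RAW on I0.r4 (WB@5)) EX@6 MEM@7 WB@8
I2 ld r5 <- r2: IF@3 ID@6 stall=2 (RAW on I1.r2 (WB@8)) EX@9 MEM@10 WB@11
I3 sub r4 <- r5,r4: IF@6 ID@9 stall=2 (RAW on I2.r5 (WB@11)) EX@12 MEM@13 WB@14
I4 mul r4 <- r2,r2: IF@9 ID@12 stall=0 (-) EX@13 MEM@14 WB@15
I5 add r4 <- r3,r5: IF@12 ID@13 stall=0 (-) EX@14 MEM@15 WB@16
I6 mul r1 <- r5,r1: IF@13 ID@14 stall=0 (-) EX@15 MEM@16 WB@17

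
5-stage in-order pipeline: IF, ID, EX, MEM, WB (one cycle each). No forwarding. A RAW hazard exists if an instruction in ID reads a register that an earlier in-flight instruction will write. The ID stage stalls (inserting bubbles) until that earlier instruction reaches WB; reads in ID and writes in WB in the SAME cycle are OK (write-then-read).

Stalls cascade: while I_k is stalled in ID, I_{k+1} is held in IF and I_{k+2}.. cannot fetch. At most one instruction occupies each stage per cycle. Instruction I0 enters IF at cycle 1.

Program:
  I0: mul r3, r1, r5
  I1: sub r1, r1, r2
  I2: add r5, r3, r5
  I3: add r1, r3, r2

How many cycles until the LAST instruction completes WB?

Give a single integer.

Answer: 9

Derivation:
I0 mul r3 <- r1,r5: IF@1 ID@2 stall=0 (-) EX@3 MEM@4 WB@5
I1 sub r1 <- r1,r2: IF@2 ID@3 stall=0 (-) EX@4 MEM@5 WB@6
I2 add r5 <- r3,r5: IF@3 ID@4 stall=1 (RAW on I0.r3 (WB@5)) EX@6 MEM@7 WB@8
I3 add r1 <- r3,r2: IF@4 ID@6 stall=0 (-) EX@7 MEM@8 WB@9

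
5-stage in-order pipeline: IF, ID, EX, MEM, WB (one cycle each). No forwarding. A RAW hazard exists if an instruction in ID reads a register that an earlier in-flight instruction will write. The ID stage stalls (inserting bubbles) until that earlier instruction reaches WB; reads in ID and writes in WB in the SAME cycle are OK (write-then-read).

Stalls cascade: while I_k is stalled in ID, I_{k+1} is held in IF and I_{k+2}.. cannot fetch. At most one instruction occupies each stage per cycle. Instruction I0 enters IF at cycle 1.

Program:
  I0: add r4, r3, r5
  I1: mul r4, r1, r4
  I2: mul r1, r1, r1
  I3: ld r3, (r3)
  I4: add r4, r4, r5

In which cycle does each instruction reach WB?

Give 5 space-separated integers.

Answer: 5 8 9 10 11

Derivation:
I0 add r4 <- r3,r5: IF@1 ID@2 stall=0 (-) EX@3 MEM@4 WB@5
I1 mul r4 <- r1,r4: IF@2 ID@3 stall=2 (RAW on I0.r4 (WB@5)) EX@6 MEM@7 WB@8
I2 mul r1 <- r1,r1: IF@3 ID@6 stall=0 (-) EX@7 MEM@8 WB@9
I3 ld r3 <- r3: IF@6 ID@7 stall=0 (-) EX@8 MEM@9 WB@10
I4 add r4 <- r4,r5: IF@7 ID@8 stall=0 (-) EX@9 MEM@10 WB@11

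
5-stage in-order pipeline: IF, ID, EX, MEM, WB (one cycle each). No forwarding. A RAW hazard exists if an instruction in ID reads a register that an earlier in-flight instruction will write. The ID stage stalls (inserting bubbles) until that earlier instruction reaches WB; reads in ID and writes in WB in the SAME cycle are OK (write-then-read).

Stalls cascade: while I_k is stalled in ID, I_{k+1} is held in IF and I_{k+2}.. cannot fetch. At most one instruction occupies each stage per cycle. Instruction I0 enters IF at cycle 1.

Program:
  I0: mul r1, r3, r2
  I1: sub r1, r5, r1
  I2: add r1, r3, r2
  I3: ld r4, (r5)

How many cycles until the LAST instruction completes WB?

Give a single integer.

I0 mul r1 <- r3,r2: IF@1 ID@2 stall=0 (-) EX@3 MEM@4 WB@5
I1 sub r1 <- r5,r1: IF@2 ID@3 stall=2 (RAW on I0.r1 (WB@5)) EX@6 MEM@7 WB@8
I2 add r1 <- r3,r2: IF@3 ID@6 stall=0 (-) EX@7 MEM@8 WB@9
I3 ld r4 <- r5: IF@6 ID@7 stall=0 (-) EX@8 MEM@9 WB@10

Answer: 10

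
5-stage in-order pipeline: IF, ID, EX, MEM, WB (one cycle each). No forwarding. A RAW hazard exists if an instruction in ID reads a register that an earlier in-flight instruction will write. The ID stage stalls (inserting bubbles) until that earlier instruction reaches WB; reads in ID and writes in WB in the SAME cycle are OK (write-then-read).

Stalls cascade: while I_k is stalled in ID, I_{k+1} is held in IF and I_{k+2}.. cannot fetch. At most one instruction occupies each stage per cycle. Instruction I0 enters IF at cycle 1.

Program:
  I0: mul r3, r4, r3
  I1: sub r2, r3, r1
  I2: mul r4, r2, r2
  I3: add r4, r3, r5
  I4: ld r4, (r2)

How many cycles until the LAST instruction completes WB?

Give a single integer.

Answer: 13

Derivation:
I0 mul r3 <- r4,r3: IF@1 ID@2 stall=0 (-) EX@3 MEM@4 WB@5
I1 sub r2 <- r3,r1: IF@2 ID@3 stall=2 (RAW on I0.r3 (WB@5)) EX@6 MEM@7 WB@8
I2 mul r4 <- r2,r2: IF@3 ID@6 stall=2 (RAW on I1.r2 (WB@8)) EX@9 MEM@10 WB@11
I3 add r4 <- r3,r5: IF@6 ID@9 stall=0 (-) EX@10 MEM@11 WB@12
I4 ld r4 <- r2: IF@9 ID@10 stall=0 (-) EX@11 MEM@12 WB@13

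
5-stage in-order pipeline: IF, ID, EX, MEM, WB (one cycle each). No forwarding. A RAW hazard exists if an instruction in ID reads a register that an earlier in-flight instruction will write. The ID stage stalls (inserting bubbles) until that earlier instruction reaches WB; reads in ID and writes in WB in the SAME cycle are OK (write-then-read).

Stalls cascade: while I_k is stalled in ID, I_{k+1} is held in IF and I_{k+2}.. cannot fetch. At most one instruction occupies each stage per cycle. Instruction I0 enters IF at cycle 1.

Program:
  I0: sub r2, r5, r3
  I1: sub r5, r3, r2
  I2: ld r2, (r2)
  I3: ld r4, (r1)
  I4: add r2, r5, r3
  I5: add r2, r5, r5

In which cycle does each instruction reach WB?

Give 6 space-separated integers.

Answer: 5 8 9 10 11 12

Derivation:
I0 sub r2 <- r5,r3: IF@1 ID@2 stall=0 (-) EX@3 MEM@4 WB@5
I1 sub r5 <- r3,r2: IF@2 ID@3 stall=2 (RAW on I0.r2 (WB@5)) EX@6 MEM@7 WB@8
I2 ld r2 <- r2: IF@3 ID@6 stall=0 (-) EX@7 MEM@8 WB@9
I3 ld r4 <- r1: IF@6 ID@7 stall=0 (-) EX@8 MEM@9 WB@10
I4 add r2 <- r5,r3: IF@7 ID@8 stall=0 (-) EX@9 MEM@10 WB@11
I5 add r2 <- r5,r5: IF@8 ID@9 stall=0 (-) EX@10 MEM@11 WB@12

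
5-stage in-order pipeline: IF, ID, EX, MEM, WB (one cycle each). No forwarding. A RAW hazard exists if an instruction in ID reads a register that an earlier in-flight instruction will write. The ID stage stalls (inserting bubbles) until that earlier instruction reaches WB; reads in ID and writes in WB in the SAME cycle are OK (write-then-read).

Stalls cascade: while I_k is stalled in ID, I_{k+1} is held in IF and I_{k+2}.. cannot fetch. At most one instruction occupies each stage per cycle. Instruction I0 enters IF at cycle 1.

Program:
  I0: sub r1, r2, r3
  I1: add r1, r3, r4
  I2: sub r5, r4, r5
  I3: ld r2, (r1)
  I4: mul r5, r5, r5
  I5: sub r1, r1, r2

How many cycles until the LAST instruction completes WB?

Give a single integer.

Answer: 12

Derivation:
I0 sub r1 <- r2,r3: IF@1 ID@2 stall=0 (-) EX@3 MEM@4 WB@5
I1 add r1 <- r3,r4: IF@2 ID@3 stall=0 (-) EX@4 MEM@5 WB@6
I2 sub r5 <- r4,r5: IF@3 ID@4 stall=0 (-) EX@5 MEM@6 WB@7
I3 ld r2 <- r1: IF@4 ID@5 stall=1 (RAW on I1.r1 (WB@6)) EX@7 MEM@8 WB@9
I4 mul r5 <- r5,r5: IF@5 ID@7 stall=0 (-) EX@8 MEM@9 WB@10
I5 sub r1 <- r1,r2: IF@7 ID@8 stall=1 (RAW on I3.r2 (WB@9)) EX@10 MEM@11 WB@12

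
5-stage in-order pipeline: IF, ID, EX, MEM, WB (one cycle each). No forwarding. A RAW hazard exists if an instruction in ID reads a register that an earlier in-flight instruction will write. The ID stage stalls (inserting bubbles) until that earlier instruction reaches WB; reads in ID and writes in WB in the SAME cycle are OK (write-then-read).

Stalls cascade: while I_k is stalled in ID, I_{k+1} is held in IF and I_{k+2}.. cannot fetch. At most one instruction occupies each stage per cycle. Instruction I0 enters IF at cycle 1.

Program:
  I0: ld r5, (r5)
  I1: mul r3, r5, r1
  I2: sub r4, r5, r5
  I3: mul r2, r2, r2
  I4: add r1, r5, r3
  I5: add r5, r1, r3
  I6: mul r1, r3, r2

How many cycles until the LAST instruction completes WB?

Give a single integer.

Answer: 15

Derivation:
I0 ld r5 <- r5: IF@1 ID@2 stall=0 (-) EX@3 MEM@4 WB@5
I1 mul r3 <- r5,r1: IF@2 ID@3 stall=2 (RAW on I0.r5 (WB@5)) EX@6 MEM@7 WB@8
I2 sub r4 <- r5,r5: IF@3 ID@6 stall=0 (-) EX@7 MEM@8 WB@9
I3 mul r2 <- r2,r2: IF@6 ID@7 stall=0 (-) EX@8 MEM@9 WB@10
I4 add r1 <- r5,r3: IF@7 ID@8 stall=0 (-) EX@9 MEM@10 WB@11
I5 add r5 <- r1,r3: IF@8 ID@9 stall=2 (RAW on I4.r1 (WB@11)) EX@12 MEM@13 WB@14
I6 mul r1 <- r3,r2: IF@9 ID@12 stall=0 (-) EX@13 MEM@14 WB@15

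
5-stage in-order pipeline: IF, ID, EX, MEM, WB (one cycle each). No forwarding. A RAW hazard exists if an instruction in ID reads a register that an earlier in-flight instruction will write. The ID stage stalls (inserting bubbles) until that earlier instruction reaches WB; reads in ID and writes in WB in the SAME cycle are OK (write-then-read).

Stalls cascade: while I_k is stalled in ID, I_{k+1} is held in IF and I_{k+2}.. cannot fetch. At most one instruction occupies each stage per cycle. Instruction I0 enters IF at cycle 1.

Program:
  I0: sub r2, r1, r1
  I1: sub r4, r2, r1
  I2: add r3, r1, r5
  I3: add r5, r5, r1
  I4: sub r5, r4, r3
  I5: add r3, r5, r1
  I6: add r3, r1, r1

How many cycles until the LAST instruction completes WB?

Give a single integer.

Answer: 16

Derivation:
I0 sub r2 <- r1,r1: IF@1 ID@2 stall=0 (-) EX@3 MEM@4 WB@5
I1 sub r4 <- r2,r1: IF@2 ID@3 stall=2 (RAW on I0.r2 (WB@5)) EX@6 MEM@7 WB@8
I2 add r3 <- r1,r5: IF@3 ID@6 stall=0 (-) EX@7 MEM@8 WB@9
I3 add r5 <- r5,r1: IF@6 ID@7 stall=0 (-) EX@8 MEM@9 WB@10
I4 sub r5 <- r4,r3: IF@7 ID@8 stall=1 (RAW on I2.r3 (WB@9)) EX@10 MEM@11 WB@12
I5 add r3 <- r5,r1: IF@8 ID@10 stall=2 (RAW on I4.r5 (WB@12)) EX@13 MEM@14 WB@15
I6 add r3 <- r1,r1: IF@10 ID@13 stall=0 (-) EX@14 MEM@15 WB@16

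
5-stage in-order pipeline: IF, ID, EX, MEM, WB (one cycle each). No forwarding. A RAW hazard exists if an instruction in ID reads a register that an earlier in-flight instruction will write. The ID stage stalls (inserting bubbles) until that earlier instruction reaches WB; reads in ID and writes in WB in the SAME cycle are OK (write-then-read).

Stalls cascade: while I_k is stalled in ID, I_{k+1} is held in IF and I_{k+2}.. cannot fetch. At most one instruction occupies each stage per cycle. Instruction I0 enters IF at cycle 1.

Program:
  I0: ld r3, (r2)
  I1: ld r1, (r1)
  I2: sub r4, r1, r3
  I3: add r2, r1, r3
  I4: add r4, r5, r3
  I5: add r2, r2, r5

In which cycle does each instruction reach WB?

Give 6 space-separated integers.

I0 ld r3 <- r2: IF@1 ID@2 stall=0 (-) EX@3 MEM@4 WB@5
I1 ld r1 <- r1: IF@2 ID@3 stall=0 (-) EX@4 MEM@5 WB@6
I2 sub r4 <- r1,r3: IF@3 ID@4 stall=2 (RAW on I1.r1 (WB@6)) EX@7 MEM@8 WB@9
I3 add r2 <- r1,r3: IF@4 ID@7 stall=0 (-) EX@8 MEM@9 WB@10
I4 add r4 <- r5,r3: IF@7 ID@8 stall=0 (-) EX@9 MEM@10 WB@11
I5 add r2 <- r2,r5: IF@8 ID@9 stall=1 (RAW on I3.r2 (WB@10)) EX@11 MEM@12 WB@13

Answer: 5 6 9 10 11 13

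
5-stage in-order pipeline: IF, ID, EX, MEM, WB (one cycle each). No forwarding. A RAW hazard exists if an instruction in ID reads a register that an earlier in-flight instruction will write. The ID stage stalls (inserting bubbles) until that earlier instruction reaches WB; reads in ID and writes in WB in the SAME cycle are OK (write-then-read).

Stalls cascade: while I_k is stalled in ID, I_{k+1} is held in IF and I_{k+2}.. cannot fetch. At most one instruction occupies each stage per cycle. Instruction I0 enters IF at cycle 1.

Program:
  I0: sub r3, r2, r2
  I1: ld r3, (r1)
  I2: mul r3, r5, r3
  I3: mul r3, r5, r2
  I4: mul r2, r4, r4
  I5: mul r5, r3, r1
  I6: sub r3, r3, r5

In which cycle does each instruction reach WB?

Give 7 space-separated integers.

I0 sub r3 <- r2,r2: IF@1 ID@2 stall=0 (-) EX@3 MEM@4 WB@5
I1 ld r3 <- r1: IF@2 ID@3 stall=0 (-) EX@4 MEM@5 WB@6
I2 mul r3 <- r5,r3: IF@3 ID@4 stall=2 (RAW on I1.r3 (WB@6)) EX@7 MEM@8 WB@9
I3 mul r3 <- r5,r2: IF@4 ID@7 stall=0 (-) EX@8 MEM@9 WB@10
I4 mul r2 <- r4,r4: IF@7 ID@8 stall=0 (-) EX@9 MEM@10 WB@11
I5 mul r5 <- r3,r1: IF@8 ID@9 stall=1 (RAW on I3.r3 (WB@10)) EX@11 MEM@12 WB@13
I6 sub r3 <- r3,r5: IF@9 ID@11 stall=2 (RAW on I5.r5 (WB@13)) EX@14 MEM@15 WB@16

Answer: 5 6 9 10 11 13 16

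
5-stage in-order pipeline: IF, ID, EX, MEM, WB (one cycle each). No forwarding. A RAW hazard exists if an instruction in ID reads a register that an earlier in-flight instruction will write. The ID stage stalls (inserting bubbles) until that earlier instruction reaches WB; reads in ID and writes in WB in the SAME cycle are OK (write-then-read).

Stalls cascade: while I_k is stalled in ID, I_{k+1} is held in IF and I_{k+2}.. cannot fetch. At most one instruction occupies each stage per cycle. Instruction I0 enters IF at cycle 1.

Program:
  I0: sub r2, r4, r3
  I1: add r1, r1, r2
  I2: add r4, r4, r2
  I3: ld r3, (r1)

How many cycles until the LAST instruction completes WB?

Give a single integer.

I0 sub r2 <- r4,r3: IF@1 ID@2 stall=0 (-) EX@3 MEM@4 WB@5
I1 add r1 <- r1,r2: IF@2 ID@3 stall=2 (RAW on I0.r2 (WB@5)) EX@6 MEM@7 WB@8
I2 add r4 <- r4,r2: IF@3 ID@6 stall=0 (-) EX@7 MEM@8 WB@9
I3 ld r3 <- r1: IF@6 ID@7 stall=1 (RAW on I1.r1 (WB@8)) EX@9 MEM@10 WB@11

Answer: 11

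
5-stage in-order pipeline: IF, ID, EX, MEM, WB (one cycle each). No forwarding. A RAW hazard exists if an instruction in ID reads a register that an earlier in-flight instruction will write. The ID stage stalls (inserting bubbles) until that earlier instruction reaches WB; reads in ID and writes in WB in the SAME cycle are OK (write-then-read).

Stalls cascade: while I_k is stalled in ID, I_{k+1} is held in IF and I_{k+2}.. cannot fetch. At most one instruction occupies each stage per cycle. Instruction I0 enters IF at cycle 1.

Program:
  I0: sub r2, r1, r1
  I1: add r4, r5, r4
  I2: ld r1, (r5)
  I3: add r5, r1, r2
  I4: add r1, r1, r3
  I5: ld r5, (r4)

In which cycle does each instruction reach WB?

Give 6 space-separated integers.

Answer: 5 6 7 10 11 12

Derivation:
I0 sub r2 <- r1,r1: IF@1 ID@2 stall=0 (-) EX@3 MEM@4 WB@5
I1 add r4 <- r5,r4: IF@2 ID@3 stall=0 (-) EX@4 MEM@5 WB@6
I2 ld r1 <- r5: IF@3 ID@4 stall=0 (-) EX@5 MEM@6 WB@7
I3 add r5 <- r1,r2: IF@4 ID@5 stall=2 (RAW on I2.r1 (WB@7)) EX@8 MEM@9 WB@10
I4 add r1 <- r1,r3: IF@5 ID@8 stall=0 (-) EX@9 MEM@10 WB@11
I5 ld r5 <- r4: IF@8 ID@9 stall=0 (-) EX@10 MEM@11 WB@12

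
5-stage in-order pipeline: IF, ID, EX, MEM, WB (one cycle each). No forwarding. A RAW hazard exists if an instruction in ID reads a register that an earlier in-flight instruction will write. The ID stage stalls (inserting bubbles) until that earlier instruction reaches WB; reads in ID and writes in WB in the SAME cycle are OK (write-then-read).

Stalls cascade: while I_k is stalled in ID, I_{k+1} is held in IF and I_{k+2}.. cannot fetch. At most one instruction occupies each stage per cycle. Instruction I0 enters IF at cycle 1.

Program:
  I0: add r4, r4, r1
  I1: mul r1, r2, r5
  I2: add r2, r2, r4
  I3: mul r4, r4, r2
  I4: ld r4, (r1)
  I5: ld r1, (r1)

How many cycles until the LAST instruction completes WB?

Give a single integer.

I0 add r4 <- r4,r1: IF@1 ID@2 stall=0 (-) EX@3 MEM@4 WB@5
I1 mul r1 <- r2,r5: IF@2 ID@3 stall=0 (-) EX@4 MEM@5 WB@6
I2 add r2 <- r2,r4: IF@3 ID@4 stall=1 (RAW on I0.r4 (WB@5)) EX@6 MEM@7 WB@8
I3 mul r4 <- r4,r2: IF@4 ID@6 stall=2 (RAW on I2.r2 (WB@8)) EX@9 MEM@10 WB@11
I4 ld r4 <- r1: IF@6 ID@9 stall=0 (-) EX@10 MEM@11 WB@12
I5 ld r1 <- r1: IF@9 ID@10 stall=0 (-) EX@11 MEM@12 WB@13

Answer: 13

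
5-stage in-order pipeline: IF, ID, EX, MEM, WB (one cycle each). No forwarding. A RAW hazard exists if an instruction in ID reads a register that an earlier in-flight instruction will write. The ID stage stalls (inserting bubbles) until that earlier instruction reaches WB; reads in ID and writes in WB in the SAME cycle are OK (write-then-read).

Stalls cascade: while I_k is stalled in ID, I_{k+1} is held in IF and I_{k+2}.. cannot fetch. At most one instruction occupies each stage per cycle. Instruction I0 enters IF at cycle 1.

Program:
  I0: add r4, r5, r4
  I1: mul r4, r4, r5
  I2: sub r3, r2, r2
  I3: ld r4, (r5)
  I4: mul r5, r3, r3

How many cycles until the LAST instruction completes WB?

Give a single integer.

I0 add r4 <- r5,r4: IF@1 ID@2 stall=0 (-) EX@3 MEM@4 WB@5
I1 mul r4 <- r4,r5: IF@2 ID@3 stall=2 (RAW on I0.r4 (WB@5)) EX@6 MEM@7 WB@8
I2 sub r3 <- r2,r2: IF@3 ID@6 stall=0 (-) EX@7 MEM@8 WB@9
I3 ld r4 <- r5: IF@6 ID@7 stall=0 (-) EX@8 MEM@9 WB@10
I4 mul r5 <- r3,r3: IF@7 ID@8 stall=1 (RAW on I2.r3 (WB@9)) EX@10 MEM@11 WB@12

Answer: 12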